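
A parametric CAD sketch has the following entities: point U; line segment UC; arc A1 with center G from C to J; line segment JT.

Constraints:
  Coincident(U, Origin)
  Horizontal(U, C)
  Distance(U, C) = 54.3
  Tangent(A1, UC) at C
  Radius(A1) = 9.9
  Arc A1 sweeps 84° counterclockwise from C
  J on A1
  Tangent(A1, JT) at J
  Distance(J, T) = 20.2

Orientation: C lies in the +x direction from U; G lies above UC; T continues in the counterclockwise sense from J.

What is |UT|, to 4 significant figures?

72.31

U is at the origin; UC is horizontal with |UC| = 54.3 and C on the +x side, so C = (54.30, 0.000). Since A1 is tangent to UC there, GC ⟂ UC, so G = C + (0, 9.9) = (54.30, 9.900). On A1, C sits at bearing -90° from G; an 84° counterclockwise sweep puts J at bearing -6°, so J = G + 9.9·(cos -6°, sin -6°) = (64.15, 8.865). Tangency of A1 to JT means the radius GJ is perpendicular to JT, so JT runs along (−sin -6°, cos -6°); with |JT| = 20.2, T = (66.26, 28.95). Then |UT| = |T − U| = 72.31.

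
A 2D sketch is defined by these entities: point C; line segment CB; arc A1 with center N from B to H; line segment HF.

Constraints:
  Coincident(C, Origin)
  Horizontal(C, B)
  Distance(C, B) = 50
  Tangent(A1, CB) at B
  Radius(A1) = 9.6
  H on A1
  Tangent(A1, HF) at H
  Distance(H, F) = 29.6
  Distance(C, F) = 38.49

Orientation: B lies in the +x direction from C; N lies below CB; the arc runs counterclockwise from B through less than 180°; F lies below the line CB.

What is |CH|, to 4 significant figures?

42.25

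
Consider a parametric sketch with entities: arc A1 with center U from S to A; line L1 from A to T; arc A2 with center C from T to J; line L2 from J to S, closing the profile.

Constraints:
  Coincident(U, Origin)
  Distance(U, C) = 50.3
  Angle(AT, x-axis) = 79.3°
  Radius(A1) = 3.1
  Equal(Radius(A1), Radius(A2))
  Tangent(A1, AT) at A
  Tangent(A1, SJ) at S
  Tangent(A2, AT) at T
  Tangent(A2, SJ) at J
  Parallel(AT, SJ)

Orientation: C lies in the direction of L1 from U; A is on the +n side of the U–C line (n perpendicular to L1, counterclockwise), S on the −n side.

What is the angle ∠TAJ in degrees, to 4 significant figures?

7.027°

The slot axis is L1's direction at 79.3°, so u = (cos 79.3°, sin 79.3°) = (0.1857, 0.9826) and n = (−sin 79.3°, cos 79.3°) = (-0.9826, 0.1857). U is at the origin and C lies 50.3 along u from U, so C = 50.3·u = (9.339, 49.43). Tangency of A1 to both parallel lines with radius 3.1 puts A and S at U ± 3.1·n: A = (-3.046, 0.5756), S = (3.046, -0.5756). Equal radii place T and J the same way about C: T = C + 3.1·n = (6.293, 50.00), J = C − 3.1·n = (12.39, 48.85). Then cos ∠TAJ = AT·AJ / (|AT||AJ|), giving 7.027°.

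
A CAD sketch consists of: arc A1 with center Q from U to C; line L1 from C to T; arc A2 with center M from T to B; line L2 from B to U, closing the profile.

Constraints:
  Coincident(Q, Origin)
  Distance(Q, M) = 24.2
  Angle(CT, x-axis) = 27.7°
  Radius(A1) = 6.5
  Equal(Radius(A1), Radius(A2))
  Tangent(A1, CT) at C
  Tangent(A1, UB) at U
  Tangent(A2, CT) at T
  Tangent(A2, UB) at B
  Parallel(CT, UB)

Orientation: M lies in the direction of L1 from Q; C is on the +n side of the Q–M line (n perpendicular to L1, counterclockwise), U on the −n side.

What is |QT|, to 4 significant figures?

25.06

The slot axis is L1's direction at 27.7°, so u = (cos 27.7°, sin 27.7°) = (0.8854, 0.4648) and n = (−sin 27.7°, cos 27.7°) = (-0.4648, 0.8854). Q is at the origin and M lies 24.2 along u from Q, so M = 24.2·u = (21.43, 11.25). Tangency of A1 to both parallel lines with radius 6.5 puts C and U at Q ± 6.5·n: C = (-3.021, 5.755), U = (3.021, -5.755). Equal radii place T and B the same way about M: T = M + 6.5·n = (18.41, 17.00), B = M − 6.5·n = (24.45, 5.494). Then |QT| = |T − Q| = 25.06.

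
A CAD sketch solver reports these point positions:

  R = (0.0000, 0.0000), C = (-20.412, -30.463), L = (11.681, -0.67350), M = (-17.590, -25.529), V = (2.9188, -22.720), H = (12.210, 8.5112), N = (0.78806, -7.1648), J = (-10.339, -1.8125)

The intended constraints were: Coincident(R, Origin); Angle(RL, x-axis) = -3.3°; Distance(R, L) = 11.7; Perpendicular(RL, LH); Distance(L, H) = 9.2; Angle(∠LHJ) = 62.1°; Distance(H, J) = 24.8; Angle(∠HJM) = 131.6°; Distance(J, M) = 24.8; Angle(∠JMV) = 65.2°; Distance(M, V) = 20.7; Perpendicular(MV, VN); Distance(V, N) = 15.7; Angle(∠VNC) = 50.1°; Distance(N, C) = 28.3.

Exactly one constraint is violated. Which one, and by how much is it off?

Distance(N, C) = 28.3 — off by 3.20.

R = (0.00, 0.00) ✓; RL at -3.300° ✓; |RL| = 11.70 ✓; ∠(RL, LH) = 90.00° ✓; |LH| = 9.200 ✓; ∠LHJ = 62.10° ✓; |HJ| = 24.80 ✓; ∠HJM = 131.6° ✓; |JM| = 24.80 ✓; ∠JMV = 65.20° ✓; |MV| = 20.70 ✓; ∠(MV, VN) = 90.00° ✓; |VN| = 15.70 ✓; ∠VNC = 50.10° ✓; |NC| = 31.50 ✗.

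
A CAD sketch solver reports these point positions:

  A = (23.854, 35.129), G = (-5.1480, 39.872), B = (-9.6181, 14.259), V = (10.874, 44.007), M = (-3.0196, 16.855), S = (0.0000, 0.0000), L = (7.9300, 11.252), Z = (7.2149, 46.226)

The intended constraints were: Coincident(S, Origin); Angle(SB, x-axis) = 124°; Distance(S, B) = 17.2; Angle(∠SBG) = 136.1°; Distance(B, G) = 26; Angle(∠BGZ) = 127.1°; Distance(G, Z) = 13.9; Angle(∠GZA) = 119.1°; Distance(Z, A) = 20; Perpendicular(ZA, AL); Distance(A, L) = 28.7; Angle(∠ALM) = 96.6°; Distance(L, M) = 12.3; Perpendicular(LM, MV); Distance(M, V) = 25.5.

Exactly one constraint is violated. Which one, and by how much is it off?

Distance(M, V) = 25.5 — off by 5.00.

S = (0.00, 0.00) ✓; SB at 124.0° ✓; |SB| = 17.20 ✓; ∠SBG = 136.1° ✓; |BG| = 26.00 ✓; ∠BGZ = 127.1° ✓; |GZ| = 13.90 ✓; ∠GZA = 119.1° ✓; |ZA| = 20.00 ✓; ∠(ZA, AL) = 90.00° ✓; |AL| = 28.70 ✓; ∠ALM = 96.60° ✓; |LM| = 12.30 ✓; ∠(LM, MV) = 90.00° ✓; |MV| = 30.50 ✗.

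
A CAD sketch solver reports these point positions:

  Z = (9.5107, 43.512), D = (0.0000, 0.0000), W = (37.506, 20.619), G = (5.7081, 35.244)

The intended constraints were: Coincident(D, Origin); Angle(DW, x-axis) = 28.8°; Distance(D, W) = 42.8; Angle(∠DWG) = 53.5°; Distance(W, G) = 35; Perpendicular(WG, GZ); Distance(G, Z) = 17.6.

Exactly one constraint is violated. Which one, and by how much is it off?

Distance(G, Z) = 17.6 — off by 8.50.

D = (0.00, 0.00) ✓; DW at 28.80° ✓; |DW| = 42.80 ✓; ∠DWG = 53.50° ✓; |WG| = 35.00 ✓; ∠(WG, GZ) = 90.00° ✓; |GZ| = 9.101 ✗.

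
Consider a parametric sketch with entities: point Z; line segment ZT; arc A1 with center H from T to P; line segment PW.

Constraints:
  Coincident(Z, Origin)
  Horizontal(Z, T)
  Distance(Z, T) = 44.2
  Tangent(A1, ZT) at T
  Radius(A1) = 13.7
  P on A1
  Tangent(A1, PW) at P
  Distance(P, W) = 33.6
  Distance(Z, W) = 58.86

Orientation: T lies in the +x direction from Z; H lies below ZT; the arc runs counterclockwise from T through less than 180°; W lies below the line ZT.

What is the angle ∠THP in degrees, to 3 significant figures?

95.1°

Checks: |HP| = 13.70 ✓; ∠(HP, PW) = 90.00° ✓; |PW| = 33.60 ✓; |ZW| = 58.86 ✓.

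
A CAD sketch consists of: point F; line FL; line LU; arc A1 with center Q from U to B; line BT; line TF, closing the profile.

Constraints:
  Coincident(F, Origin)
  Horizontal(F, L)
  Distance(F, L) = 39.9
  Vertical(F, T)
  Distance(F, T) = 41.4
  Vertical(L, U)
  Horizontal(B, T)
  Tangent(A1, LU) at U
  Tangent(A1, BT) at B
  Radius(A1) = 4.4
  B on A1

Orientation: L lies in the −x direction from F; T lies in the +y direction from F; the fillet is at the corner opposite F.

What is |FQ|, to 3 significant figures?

51.3

F is at the origin; FL is horizontal with |FL| = 39.9 and L on the −x side, so L = (-39.9, 0.00). F and T share the same x with |FT| = 41.4 and T on the +y side, so T = (0.00, 41.4). The virtual corner opposite F is at (-39.9, 41.4). The tangent condition forces QU to be normal to LU and since A1 is tangent to BT there, QB ⟂ BT, with radius 4.4, so the center Q sits 4.4 in from both sides at Q = (-35.5, 37.0). Then |FQ| = |Q − F| = 51.3.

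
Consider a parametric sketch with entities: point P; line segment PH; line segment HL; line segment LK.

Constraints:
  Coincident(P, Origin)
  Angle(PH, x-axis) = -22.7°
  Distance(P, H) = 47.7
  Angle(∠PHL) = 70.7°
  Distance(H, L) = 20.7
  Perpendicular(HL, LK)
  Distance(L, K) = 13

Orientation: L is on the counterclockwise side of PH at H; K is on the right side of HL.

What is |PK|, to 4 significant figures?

58.23

∠PHL = 70.7°, so HL runs at -22.7° + (180° − 70.7°) = 86.60° from the x-axis; with |HL| = 20.7, L = H + 20.7·(cos 86.60°, sin 86.60°) = (45.23, 2.256). The perpendicularity gives LK at right angles to HL; with |LK| = 13.0 on the right of HL, K = L + 13.0·(0.9982, -0.05931) = (58.21, 1.485). Then |PK| = |K − P| = 58.23.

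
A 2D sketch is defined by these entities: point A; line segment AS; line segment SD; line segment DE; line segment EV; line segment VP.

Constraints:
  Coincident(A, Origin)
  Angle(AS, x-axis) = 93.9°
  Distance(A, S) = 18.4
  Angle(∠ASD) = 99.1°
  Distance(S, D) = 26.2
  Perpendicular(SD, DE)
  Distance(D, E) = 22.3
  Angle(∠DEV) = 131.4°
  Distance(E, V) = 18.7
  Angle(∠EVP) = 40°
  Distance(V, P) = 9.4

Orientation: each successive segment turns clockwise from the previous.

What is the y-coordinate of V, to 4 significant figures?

-12.68

SD ⟂ DE, so DE runs at -77.00°; with |DE| = 22.3, E = (29.29, 2.523). ∠DEV = 131.4° gives EV at -125.6° from the x-axis; with |EV| = 18.7, V = (18.41, -12.68). So V.y = -12.68.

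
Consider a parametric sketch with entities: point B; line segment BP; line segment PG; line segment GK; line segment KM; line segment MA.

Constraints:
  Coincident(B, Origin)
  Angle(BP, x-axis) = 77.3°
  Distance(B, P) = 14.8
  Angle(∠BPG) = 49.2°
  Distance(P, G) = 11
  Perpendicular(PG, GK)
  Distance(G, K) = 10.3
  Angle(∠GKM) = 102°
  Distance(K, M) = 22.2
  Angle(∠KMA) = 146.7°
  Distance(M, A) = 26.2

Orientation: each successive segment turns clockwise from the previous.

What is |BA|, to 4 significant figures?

45.17

B is at the origin; BP runs at 77.3° with length 14.8, so P = (3.254, 14.44). ∠BPG = 49.2° gives PG at -53.50° from the x-axis; with |PG| = 11.0, G = (9.797, 5.595). The perpendicularity gives GK at right angles to PG, so GK runs at -143.5°; with |GK| = 10.3, K = (1.517, -0.5312). ∠GKM = 102.0° gives KM at 138.5° from the x-axis; with |KM| = 22.2, M = (-15.11, 14.18). ∠KMA = 146.7° gives MA at 105.2° from the x-axis; with |MA| = 26.2, A = (-21.98, 39.46). Then |BA| = |A − B| = 45.17.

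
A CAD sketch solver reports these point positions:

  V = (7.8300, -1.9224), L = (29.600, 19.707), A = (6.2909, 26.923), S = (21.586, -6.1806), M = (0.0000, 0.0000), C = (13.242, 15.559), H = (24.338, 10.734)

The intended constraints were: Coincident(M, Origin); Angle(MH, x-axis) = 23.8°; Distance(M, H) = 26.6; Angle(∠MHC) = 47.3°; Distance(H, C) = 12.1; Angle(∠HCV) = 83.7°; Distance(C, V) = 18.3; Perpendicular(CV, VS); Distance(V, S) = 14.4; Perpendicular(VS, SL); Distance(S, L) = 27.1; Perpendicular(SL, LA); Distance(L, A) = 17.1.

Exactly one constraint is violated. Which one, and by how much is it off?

Distance(L, A) = 17.1 — off by 7.30.

M = (0.00, 0.00) ✓; MH at 23.80° ✓; |MH| = 26.60 ✓; ∠MHC = 47.30° ✓; |HC| = 12.10 ✓; ∠HCV = 83.70° ✓; |CV| = 18.30 ✓; ∠(CV, VS) = 90.00° ✓; |VS| = 14.40 ✓; ∠(VS, SL) = 90.00° ✓; |SL| = 27.10 ✓; ∠(SL, LA) = 90.00° ✓; |LA| = 24.40 ✗.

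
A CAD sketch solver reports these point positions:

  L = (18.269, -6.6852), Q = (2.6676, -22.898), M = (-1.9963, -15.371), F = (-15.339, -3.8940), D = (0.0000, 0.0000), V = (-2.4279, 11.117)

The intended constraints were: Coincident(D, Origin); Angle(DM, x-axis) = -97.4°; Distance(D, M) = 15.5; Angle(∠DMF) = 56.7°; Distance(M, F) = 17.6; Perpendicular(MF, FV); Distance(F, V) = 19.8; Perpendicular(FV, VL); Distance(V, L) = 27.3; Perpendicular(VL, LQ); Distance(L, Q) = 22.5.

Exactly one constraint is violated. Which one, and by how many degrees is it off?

Perpendicular(VL, LQ) — off by 3.20°.

D = (0.00, 0.00) ✓; DM at -97.40° ✓; |DM| = 15.50 ✓; ∠DMF = 56.70° ✓; |MF| = 17.60 ✓; ∠(MF, FV) = 90.00° ✓; |FV| = 19.80 ✓; ∠(FV, VL) = 90.00° ✓; |VL| = 27.30 ✓; ∠(VL, LQ) = 93.20° ✗; |LQ| = 22.50 ✓.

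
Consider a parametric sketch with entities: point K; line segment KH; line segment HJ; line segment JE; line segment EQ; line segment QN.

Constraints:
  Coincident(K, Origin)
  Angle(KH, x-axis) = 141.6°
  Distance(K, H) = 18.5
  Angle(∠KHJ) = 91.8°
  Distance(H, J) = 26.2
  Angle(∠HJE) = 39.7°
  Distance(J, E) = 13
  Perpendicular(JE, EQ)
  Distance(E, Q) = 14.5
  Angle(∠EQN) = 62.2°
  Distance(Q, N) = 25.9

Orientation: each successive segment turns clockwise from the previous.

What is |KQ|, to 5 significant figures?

22.628

K is at the origin; KH runs at 141.6° with length 18.5, so H = (-14.498, 11.491). ∠KHJ = 91.8° gives HJ at 53.400° from the x-axis; with |HJ| = 26.2, J = (1.1228, 32.525). ∠HJE = 39.7° gives JE at -86.900° from the x-axis; with |JE| = 13.0, E = (1.8258, 19.544). JE ⟂ EQ, so EQ runs at -176.90°; with |EQ| = 14.5, Q = (-12.653, 18.760). Then |KQ| = |Q − K| = 22.628.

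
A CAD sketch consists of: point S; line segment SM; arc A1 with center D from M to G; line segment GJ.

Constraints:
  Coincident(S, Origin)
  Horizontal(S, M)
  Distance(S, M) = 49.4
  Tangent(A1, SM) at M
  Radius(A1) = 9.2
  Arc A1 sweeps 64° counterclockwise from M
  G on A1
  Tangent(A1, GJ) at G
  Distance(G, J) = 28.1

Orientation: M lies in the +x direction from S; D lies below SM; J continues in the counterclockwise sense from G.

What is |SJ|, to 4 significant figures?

41.90

On A1, M sits at bearing 90° from D; a 64° counterclockwise sweep puts G at bearing 154°, so G = D + 9.2·(cos 154°, sin 154°) = (41.13, -5.167). Since A1 is tangent to GJ there, DG ⟂ GJ, so GJ runs along (−sin 154°, cos 154°); with |GJ| = 28.1, J = (28.81, -30.42). Then |SJ| = |J − S| = 41.90.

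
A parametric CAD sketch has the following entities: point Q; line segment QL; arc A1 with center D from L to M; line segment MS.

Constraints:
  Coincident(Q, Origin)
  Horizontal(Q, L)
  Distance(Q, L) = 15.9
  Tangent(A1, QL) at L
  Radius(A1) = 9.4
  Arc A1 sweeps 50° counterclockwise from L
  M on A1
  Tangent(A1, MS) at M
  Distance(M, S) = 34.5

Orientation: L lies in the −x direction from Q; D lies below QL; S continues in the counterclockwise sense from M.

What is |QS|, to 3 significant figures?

54.2

On A1, L sits at bearing 90° from D; a 50° counterclockwise sweep puts M at bearing 140°, so M = D + 9.4·(cos 140°, sin 140°) = (-23.1, -3.36). Tangency of A1 to MS means the radius DM is perpendicular to MS, so MS runs along (−sin 140°, cos 140°); with |MS| = 34.5, S = (-45.3, -29.8). Then |QS| = |S − Q| = 54.2.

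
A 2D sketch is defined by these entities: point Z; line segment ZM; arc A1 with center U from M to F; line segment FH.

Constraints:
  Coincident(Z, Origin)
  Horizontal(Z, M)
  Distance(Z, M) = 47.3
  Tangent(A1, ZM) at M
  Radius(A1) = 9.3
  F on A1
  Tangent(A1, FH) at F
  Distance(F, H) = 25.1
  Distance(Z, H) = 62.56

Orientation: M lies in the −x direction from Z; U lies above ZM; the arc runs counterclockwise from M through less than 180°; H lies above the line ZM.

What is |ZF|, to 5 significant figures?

41.528

Checks: Z.y = 0.00, M.y = 0.00 ✓; |UF| = 9.300 ✓; ∠(UF, FH) = 90.00° ✓; |FH| = 25.10 ✓; |ZH| = 62.56 ✓.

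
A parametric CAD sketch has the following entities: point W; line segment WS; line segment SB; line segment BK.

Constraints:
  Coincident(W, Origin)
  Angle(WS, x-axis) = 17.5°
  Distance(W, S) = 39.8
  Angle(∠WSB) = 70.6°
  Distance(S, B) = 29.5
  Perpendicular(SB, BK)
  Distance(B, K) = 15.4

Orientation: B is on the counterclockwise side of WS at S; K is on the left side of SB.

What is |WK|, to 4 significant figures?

27.48

W is at the origin; WS runs at 17.5° with length 39.8, so S = 39.8·(cos 17.5°, sin 17.5°) = (37.96, 11.97). ∠WSB = 70.6°, so SB runs at 17.5° + (180° − 70.6°) = 126.9° from the x-axis; with |SB| = 29.5, B = S + 29.5·(cos 126.9°, sin 126.9°) = (20.25, 35.56). SB is perpendicular to BK; with |BK| = 15.4 on the left of SB, K = B + 15.4·(-0.7997, -0.6004) = (7.930, 26.31). Then |WK| = |K − W| = 27.48.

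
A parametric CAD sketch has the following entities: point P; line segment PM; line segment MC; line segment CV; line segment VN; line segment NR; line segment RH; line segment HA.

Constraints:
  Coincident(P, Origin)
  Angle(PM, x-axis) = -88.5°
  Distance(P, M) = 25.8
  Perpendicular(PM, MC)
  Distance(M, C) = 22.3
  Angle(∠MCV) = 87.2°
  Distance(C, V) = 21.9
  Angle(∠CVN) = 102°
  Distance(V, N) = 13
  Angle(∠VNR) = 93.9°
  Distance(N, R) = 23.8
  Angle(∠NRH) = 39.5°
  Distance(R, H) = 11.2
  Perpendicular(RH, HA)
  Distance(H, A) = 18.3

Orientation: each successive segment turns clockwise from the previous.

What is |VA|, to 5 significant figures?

20.446

P is at the origin; PM runs at -88.5° with length 25.8, so M = (0.67537, -25.791). The perpendicularity gives MC at right angles to PM, so MC runs at -178.50°; with |MC| = 22.3, C = (-21.617, -26.375). ∠MCV = 87.2° gives CV at 88.700° from the x-axis; with |CV| = 21.9, V = (-21.120, -4.4805). ∠CVN = 102.0° gives VN at 10.700° from the x-axis; with |VN| = 13.0, N = (-8.3462, -2.0669). ∠VNR = 93.9° gives NR at -75.400° from the x-axis; with |NR| = 23.8, R = (-2.3469, -25.098). ∠NRH = 39.5° gives RH at 144.10° from the x-axis; with |RH| = 11.2, H = (-11.419, -18.531). RH ⟂ HA, so HA runs at 54.100°; with |HA| = 18.3, A = (-0.68878, -3.7072). Then |VA| = |A − V| = 20.446.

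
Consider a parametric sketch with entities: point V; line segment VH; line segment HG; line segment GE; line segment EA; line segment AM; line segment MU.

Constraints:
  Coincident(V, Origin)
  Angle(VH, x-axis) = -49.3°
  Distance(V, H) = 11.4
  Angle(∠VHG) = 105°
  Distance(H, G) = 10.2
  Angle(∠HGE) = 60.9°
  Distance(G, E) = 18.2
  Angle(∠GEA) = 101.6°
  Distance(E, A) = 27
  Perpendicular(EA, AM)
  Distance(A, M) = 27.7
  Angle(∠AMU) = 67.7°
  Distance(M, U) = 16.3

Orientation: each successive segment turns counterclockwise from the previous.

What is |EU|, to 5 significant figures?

24.596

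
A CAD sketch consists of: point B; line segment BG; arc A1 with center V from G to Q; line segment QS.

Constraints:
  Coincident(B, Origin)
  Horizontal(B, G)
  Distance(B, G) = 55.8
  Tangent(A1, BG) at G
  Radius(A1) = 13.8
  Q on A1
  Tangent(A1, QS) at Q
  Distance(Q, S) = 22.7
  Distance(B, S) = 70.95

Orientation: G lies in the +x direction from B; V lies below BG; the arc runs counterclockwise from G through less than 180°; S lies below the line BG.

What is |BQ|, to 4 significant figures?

49.94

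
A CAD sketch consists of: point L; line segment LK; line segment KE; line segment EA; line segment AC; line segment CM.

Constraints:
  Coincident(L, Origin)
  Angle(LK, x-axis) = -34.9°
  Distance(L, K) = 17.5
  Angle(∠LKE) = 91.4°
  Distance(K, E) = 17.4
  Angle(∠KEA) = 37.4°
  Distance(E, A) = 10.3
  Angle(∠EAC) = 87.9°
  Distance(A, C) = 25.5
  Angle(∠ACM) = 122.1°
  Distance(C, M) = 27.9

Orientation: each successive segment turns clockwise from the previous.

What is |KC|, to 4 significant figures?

15.57

∠KEA = 37.4° gives EA at 93.90° from the x-axis; with |EA| = 10.3, A = (4.048, -14.25). ∠EAC = 87.9° gives AC at 1.800° from the x-axis; with |AC| = 25.5, C = (29.54, -13.45). Then |KC| = |C − K| = 15.57.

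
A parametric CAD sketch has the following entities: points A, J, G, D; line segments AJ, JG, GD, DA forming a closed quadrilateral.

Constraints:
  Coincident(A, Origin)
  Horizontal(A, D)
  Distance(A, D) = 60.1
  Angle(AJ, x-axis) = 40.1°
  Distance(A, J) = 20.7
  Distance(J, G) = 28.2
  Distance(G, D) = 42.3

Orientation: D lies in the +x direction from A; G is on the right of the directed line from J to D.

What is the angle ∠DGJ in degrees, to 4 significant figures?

79.19°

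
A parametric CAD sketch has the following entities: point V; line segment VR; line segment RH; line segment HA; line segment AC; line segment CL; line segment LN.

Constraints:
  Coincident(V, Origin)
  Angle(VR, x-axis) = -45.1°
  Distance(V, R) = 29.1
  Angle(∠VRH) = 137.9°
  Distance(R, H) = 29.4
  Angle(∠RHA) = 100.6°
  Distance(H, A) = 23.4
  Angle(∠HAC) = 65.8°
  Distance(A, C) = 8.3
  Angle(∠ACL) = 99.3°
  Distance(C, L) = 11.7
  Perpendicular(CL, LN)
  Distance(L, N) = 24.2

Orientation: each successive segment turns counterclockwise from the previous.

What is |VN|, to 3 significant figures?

72.7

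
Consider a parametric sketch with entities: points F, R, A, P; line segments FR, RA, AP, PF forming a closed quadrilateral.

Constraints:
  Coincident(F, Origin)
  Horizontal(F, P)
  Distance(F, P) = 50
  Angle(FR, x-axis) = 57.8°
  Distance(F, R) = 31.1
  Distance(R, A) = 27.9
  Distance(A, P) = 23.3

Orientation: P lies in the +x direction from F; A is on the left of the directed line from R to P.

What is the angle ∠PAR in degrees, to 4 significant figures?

112.1°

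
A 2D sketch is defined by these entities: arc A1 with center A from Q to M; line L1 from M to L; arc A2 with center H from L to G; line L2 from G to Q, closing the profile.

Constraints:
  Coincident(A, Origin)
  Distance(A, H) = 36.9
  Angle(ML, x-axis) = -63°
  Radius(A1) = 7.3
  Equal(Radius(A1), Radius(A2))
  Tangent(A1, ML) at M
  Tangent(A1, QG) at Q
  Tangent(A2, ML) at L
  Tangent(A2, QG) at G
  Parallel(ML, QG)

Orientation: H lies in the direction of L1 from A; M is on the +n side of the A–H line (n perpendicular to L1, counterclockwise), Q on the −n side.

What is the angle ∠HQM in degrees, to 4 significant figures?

78.81°

A is at the origin and H lies 36.9 along u from A, so H = 36.9·u = (16.75, -32.88). Tangency of A1 to both parallel lines with radius 7.3 puts M and Q at A ± 7.3·n: M = (6.504, 3.314), Q = (-6.504, -3.314). Then cos ∠HQM = QH·QM / (|QH||QM|), giving 78.81°.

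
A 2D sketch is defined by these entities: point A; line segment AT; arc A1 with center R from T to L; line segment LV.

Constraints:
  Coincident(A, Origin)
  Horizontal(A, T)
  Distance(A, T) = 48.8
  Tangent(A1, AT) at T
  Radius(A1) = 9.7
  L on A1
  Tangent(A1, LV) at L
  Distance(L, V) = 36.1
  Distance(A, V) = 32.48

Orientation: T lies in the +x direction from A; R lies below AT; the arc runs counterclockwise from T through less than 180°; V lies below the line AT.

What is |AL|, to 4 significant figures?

42.09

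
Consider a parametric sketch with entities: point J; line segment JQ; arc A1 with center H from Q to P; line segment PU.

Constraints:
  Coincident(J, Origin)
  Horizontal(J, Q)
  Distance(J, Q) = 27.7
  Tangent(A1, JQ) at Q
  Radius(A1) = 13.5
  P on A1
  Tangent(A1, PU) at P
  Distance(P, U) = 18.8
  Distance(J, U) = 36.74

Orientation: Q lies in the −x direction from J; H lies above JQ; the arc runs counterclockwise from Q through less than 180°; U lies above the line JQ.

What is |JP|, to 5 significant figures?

20.322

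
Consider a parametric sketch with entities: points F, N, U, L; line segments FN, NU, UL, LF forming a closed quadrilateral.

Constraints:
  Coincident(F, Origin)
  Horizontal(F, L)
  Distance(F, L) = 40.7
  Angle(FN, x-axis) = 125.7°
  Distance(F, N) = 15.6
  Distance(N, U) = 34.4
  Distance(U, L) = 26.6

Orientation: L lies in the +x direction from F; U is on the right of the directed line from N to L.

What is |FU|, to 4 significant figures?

19.40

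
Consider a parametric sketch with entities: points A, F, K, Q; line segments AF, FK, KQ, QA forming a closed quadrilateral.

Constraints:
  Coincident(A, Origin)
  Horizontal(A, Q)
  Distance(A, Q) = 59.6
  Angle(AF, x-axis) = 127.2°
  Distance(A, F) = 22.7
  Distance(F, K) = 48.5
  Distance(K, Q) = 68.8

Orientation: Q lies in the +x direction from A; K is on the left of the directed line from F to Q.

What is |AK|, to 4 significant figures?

57.66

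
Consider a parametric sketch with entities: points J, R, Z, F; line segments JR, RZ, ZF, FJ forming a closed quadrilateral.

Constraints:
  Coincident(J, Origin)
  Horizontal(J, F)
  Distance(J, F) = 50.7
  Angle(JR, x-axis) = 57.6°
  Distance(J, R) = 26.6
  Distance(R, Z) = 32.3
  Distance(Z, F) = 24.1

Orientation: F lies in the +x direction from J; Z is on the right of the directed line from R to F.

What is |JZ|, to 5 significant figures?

28.482

J is at the origin; JF is horizontal with |JF| = 50.7 and F in +x, so F = (50.7, 0). JR runs at 57.6° with |JR| = 26.6, so R = (14.253, 22.459). Z is determined by |RZ| = 32.3 and |ZF| = 24.1 together: it lies at the intersection of circle(R, 32.3) and circle(F, 24.1). With |RF| = 42.811, the foot of the radical line on RF is 26.807 from R and the perpendicular offset is √(32.3² − 26.807²) = 18.019. Taking the right-of-RF solution: Z = (27.622, -6.9442).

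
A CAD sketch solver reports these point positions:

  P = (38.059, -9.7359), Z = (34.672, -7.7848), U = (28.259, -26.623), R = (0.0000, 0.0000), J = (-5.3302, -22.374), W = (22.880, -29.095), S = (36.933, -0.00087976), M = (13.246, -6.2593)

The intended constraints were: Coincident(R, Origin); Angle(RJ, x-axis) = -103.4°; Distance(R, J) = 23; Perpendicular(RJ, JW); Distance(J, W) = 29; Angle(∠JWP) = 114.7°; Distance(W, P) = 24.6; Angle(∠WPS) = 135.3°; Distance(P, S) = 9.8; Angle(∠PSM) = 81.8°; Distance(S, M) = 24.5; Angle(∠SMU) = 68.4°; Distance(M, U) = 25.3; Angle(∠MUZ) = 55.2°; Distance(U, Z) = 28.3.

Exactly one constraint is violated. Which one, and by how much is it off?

Distance(U, Z) = 28.3 — off by 8.40.

R = (0.00, 0.00) ✓; RJ at -103.4° ✓; |RJ| = 23.00 ✓; ∠(RJ, JW) = 90.00° ✓; |JW| = 29.00 ✓; ∠JWP = 114.7° ✓; |WP| = 24.60 ✓; ∠WPS = 135.3° ✓; |PS| = 9.800 ✓; ∠PSM = 81.80° ✓; |SM| = 24.50 ✓; ∠SMU = 68.40° ✓; |MU| = 25.30 ✓; ∠MUZ = 55.20° ✓; |UZ| = 19.90 ✗.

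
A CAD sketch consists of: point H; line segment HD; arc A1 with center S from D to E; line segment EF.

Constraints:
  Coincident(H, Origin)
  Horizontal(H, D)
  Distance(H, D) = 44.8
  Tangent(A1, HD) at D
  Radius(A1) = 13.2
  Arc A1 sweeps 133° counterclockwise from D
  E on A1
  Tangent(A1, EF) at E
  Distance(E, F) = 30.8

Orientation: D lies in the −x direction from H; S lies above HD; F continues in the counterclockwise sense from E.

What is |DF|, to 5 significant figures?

46.146

H is at the origin; H and D share the same y with |HD| = 44.8 and D on the −x side, so D = (-44.800, 0.0000). Since A1 is tangent to HD there, SD ⟂ HD, so S = D + (0, 13.2) = (-44.800, 13.200). On A1, D sits at bearing -90° from S; a 133° counterclockwise sweep puts E at bearing 43°, so E = S + 13.2·(cos 43°, sin 43°) = (-35.146, 22.202). Tangency of A1 to EF means the radius SE is perpendicular to EF, so EF runs along (−sin 43°, cos 43°); with |EF| = 30.8, F = (-56.152, 44.728). Then |DF| = |F − D| = 46.146.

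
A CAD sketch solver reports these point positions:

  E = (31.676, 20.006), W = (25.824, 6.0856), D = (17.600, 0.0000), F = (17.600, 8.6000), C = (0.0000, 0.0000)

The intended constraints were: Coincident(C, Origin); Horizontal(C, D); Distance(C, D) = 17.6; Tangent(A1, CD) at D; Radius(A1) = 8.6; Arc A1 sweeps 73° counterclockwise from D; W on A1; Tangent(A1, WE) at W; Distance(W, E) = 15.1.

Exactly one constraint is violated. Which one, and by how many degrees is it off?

Tangent(A1, WE) at W — off by 5.80°.

C = (0.00, 0.00) ✓; C.y = 0.00, D.y = 0.00 ✓; |CD| = 17.60 ✓; ∠(FD, DC) = 90.00° ✓; |FD| = 8.600 ✓; bearing(F→W) − bearing(F→D) = 73.00° ✓; |FW| = 8.600 ✓; ∠(FW, WE) = 95.80° ✗; |WE| = 15.10 ✓.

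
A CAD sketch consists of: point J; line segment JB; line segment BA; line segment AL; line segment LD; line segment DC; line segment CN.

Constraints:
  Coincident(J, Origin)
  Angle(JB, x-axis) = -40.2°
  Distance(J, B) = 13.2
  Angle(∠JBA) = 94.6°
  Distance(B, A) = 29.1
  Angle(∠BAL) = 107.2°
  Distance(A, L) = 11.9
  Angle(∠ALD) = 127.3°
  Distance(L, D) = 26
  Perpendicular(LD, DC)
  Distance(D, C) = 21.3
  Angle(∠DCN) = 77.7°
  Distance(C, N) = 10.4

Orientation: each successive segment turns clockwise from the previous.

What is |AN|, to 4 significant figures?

24.98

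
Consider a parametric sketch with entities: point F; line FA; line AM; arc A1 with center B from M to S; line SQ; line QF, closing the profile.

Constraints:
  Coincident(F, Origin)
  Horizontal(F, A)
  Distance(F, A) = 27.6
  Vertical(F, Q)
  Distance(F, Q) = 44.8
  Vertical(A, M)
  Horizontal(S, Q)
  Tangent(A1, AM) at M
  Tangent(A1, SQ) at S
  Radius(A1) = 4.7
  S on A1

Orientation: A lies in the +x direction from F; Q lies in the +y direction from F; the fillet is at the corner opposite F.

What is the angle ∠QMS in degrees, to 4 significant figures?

35.34°

The virtual corner opposite F is at (27.60, 44.80). Since A1 is tangent to AM there, BM ⟂ AM and since A1 is tangent to SQ there, BS ⟂ SQ, with radius 4.7, so the center B sits 4.7 in from both sides at B = (22.90, 40.10). That places the tangent points at M = (27.60, 40.10) on AM and S = (22.90, 44.80) on SQ. Then cos ∠QMS = MQ·MS / (|MQ||MS|), giving 35.34°.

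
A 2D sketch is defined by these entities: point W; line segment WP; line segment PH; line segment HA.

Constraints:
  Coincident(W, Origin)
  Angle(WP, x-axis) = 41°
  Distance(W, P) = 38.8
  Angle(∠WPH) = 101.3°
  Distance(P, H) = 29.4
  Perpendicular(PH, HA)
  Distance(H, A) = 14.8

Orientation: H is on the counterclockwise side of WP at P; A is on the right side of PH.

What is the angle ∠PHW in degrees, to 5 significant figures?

45.798°

W is at the origin; WP runs at 41.0° with length 38.8, so P = 38.8·(cos 41.0°, sin 41.0°) = (29.283, 25.455). ∠WPH = 101.3°, so PH runs at 41.0° + (180° − 101.3°) = 119.70° from the x-axis; with |PH| = 29.4, H = P + 29.4·(cos 119.70°, sin 119.70°) = (14.716, 50.993). Then cos ∠PHW = HP·HW / (|HP||HW|), giving 45.798°.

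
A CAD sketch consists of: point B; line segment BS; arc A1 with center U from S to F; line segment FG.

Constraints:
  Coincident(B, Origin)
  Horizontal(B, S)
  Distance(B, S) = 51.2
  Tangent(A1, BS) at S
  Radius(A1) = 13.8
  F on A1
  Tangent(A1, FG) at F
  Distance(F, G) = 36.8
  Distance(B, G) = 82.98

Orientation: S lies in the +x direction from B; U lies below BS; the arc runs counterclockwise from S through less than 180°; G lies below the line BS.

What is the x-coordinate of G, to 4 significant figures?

66.10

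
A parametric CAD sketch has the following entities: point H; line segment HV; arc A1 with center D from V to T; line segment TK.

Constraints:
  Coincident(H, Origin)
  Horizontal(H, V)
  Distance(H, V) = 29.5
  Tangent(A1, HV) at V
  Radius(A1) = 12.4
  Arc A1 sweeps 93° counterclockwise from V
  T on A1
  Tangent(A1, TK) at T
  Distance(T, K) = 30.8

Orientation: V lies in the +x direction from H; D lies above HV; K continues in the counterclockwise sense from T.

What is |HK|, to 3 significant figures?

59.5

H is at the origin; HV is horizontal with |HV| = 29.5 and V on the +x side, so V = (29.5, 0.00). Tangency of A1 to HV means the radius DV is perpendicular to HV, so D = V + (0, 12.4) = (29.5, 12.4). On A1, V sits at bearing -90° from D; a 93° counterclockwise sweep puts T at bearing 3°, so T = D + 12.4·(cos 3°, sin 3°) = (41.9, 13.0). Since A1 is tangent to TK there, DT ⟂ TK, so TK runs along (−sin 3°, cos 3°); with |TK| = 30.8, K = (40.3, 43.8). Then |HK| = |K − H| = 59.5.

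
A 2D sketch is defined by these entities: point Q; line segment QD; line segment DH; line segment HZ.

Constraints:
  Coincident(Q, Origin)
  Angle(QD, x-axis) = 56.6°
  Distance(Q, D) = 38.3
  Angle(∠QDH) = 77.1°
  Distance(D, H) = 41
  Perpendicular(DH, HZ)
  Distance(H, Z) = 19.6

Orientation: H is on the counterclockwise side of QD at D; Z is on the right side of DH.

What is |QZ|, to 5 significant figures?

65.532

∠QDH = 77.1°, so DH runs at 56.6° + (180° − 77.1°) = 159.50° from the x-axis; with |DH| = 41.0, H = D + 41.0·(cos 159.50°, sin 159.50°) = (-17.320, 46.333). DH ⟂ HZ; with |HZ| = 19.6 on the right of DH, Z = H + 19.6·(0.35021, 0.93667) = (-10.456, 64.692). Then |QZ| = |Z − Q| = 65.532.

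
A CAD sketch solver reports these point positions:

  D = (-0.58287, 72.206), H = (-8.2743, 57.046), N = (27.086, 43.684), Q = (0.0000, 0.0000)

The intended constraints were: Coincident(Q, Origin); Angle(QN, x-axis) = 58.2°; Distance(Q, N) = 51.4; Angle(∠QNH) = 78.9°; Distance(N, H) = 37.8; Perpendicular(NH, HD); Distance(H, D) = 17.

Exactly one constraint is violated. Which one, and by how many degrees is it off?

Perpendicular(NH, HD) — off by 6.20°.

Q = (0.00, 0.00) ✓; QN at 58.20° ✓; |QN| = 51.40 ✓; ∠QNH = 78.90° ✓; |NH| = 37.80 ✓; ∠(NH, HD) = 96.20° ✗; |HD| = 17.00 ✓.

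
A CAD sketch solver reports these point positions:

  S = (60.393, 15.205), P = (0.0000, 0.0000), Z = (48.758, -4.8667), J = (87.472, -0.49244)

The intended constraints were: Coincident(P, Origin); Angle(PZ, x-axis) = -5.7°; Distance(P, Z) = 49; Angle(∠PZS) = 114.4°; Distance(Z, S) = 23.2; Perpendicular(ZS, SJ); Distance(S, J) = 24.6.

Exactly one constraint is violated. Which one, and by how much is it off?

Distance(S, J) = 24.6 — off by 6.70.

P = (0.00, 0.00) ✓; PZ at -5.700° ✓; |PZ| = 49.00 ✓; ∠PZS = 114.4° ✓; |ZS| = 23.20 ✓; ∠(ZS, SJ) = 90.00° ✓; |SJ| = 31.30 ✗.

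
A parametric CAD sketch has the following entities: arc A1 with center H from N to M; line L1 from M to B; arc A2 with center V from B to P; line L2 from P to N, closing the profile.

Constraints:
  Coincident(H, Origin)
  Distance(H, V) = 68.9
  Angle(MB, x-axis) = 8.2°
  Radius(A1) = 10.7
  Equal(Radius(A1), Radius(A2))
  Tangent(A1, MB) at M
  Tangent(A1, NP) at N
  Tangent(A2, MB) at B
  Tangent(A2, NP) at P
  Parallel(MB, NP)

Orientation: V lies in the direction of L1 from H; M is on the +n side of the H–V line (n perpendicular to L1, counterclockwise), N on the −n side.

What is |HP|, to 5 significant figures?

69.726

The slot axis is L1's direction at 8.2°, so u = (cos 8.2°, sin 8.2°) = (0.98978, 0.14263) and n = (−sin 8.2°, cos 8.2°) = (-0.14263, 0.98978). H is at the origin and V lies 68.9 along u from H, so V = 68.9·u = (68.196, 9.8271). Tangency of A1 to both parallel lines with radius 10.7 puts M and N at H ± 10.7·n: M = (-1.5261, 10.591), N = (1.5261, -10.591). Equal radii place B and P the same way about V: B = V + 10.7·n = (66.669, 20.418), P = V − 10.7·n = (69.722, -0.76347). Then |HP| = |P − H| = 69.726.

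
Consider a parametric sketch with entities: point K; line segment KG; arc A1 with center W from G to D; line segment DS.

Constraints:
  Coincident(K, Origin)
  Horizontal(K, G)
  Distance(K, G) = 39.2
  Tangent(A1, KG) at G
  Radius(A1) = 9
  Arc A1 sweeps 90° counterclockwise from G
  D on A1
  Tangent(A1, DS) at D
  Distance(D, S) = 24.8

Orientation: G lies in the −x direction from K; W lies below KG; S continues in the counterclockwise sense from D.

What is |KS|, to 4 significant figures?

58.87

On A1, G sits at bearing 90° from W; a 90° counterclockwise sweep puts D at bearing 180°, so D = W + 9.0·(cos 180°, sin 180°) = (-48.20, -9.000). Since A1 is tangent to DS there, WD ⟂ DS, so DS runs along (−sin 180°, cos 180°); with |DS| = 24.8, S = (-48.20, -33.80). Then |KS| = |S − K| = 58.87.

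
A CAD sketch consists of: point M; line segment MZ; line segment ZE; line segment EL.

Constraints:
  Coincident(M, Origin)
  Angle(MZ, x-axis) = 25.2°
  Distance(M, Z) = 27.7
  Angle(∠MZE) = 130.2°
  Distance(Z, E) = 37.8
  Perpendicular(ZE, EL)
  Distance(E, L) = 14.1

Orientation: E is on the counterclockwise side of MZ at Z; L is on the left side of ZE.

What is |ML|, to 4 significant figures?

56.12

∠MZE = 130.2°, so ZE runs at 25.2° + (180° − 130.2°) = 75.00° from the x-axis; with |ZE| = 37.8, E = Z + 37.8·(cos 75.00°, sin 75.00°) = (34.85, 48.31). ZE ⟂ EL; with |EL| = 14.1 on the left of ZE, L = E + 14.1·(-0.9659, 0.2588) = (21.23, 51.96). Then |ML| = |L − M| = 56.12.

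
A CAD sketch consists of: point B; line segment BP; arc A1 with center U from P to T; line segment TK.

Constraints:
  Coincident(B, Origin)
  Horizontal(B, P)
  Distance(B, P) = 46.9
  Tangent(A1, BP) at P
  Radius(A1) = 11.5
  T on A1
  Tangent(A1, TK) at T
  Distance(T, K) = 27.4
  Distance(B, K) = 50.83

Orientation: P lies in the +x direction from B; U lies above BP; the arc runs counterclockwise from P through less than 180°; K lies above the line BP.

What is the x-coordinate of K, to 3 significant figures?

33.6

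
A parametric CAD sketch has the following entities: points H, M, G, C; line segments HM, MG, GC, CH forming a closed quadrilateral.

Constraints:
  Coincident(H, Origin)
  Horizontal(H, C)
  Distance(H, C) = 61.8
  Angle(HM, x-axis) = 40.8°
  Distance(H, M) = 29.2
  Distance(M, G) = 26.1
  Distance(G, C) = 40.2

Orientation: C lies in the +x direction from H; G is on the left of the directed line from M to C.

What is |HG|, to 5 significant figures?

55.288

H is at the origin; HC is horizontal with |HC| = 61.8 and C in +x, so C = (61.8, 0). HM runs at 40.8° with |HM| = 29.2, so M = (22.104, 19.080). G is determined by |MG| = 26.1 and |GC| = 40.2 together: it lies at the intersection of circle(M, 26.1) and circle(C, 40.2). With |MC| = 44.043, the foot of the radical line on MC is 11.409 from M and the perpendicular offset is √(26.1² − 11.409²) = 23.474. Taking the left-of-MC solution: G = (42.556, 35.295).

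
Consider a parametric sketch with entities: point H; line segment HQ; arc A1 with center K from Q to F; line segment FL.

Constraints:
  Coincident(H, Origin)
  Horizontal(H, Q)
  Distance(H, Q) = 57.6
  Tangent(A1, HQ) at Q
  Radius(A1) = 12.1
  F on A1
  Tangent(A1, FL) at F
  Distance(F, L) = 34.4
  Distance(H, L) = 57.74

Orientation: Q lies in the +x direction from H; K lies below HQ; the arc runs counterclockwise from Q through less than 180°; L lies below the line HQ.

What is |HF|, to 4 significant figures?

46.76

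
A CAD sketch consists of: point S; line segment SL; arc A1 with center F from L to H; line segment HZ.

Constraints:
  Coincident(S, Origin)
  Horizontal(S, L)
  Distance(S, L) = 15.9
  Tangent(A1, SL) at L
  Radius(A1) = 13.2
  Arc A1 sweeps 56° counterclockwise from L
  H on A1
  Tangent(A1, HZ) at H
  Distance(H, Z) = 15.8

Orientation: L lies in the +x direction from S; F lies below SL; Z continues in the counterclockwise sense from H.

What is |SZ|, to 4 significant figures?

19.31

On A1, L sits at bearing 90° from F; a 56° counterclockwise sweep puts H at bearing 146°, so H = F + 13.2·(cos 146°, sin 146°) = (4.957, -5.819). The tangent condition forces FH to be normal to HZ, so HZ runs along (−sin 146°, cos 146°); with |HZ| = 15.8, Z = (-3.879, -18.92). Then |SZ| = |Z − S| = 19.31.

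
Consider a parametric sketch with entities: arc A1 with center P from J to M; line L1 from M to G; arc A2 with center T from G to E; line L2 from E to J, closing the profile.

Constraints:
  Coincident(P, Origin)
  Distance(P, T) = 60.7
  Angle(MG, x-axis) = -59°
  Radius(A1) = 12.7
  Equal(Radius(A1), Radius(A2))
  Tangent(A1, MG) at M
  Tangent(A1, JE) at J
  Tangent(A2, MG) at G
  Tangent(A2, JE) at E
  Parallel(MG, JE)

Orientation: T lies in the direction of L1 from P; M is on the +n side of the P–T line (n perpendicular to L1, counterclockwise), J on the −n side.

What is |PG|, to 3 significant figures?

62.0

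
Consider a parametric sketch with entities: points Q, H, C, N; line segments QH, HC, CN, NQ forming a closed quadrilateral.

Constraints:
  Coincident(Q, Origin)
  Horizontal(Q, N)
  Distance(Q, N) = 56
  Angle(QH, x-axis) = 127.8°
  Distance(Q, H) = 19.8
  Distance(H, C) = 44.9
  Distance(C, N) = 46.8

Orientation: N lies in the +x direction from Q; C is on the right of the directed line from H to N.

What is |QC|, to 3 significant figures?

25.1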